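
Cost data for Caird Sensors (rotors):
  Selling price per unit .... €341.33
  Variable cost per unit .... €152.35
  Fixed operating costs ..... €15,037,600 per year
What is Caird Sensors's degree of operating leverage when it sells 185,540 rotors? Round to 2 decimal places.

Total contribution margin = 185,540 × €188.98 = €35,063,349.20.
Subtracting fixed costs: EBIT = €35,063,349.20 − €15,037,600 = €20,025,749.20.
So DOL = total CM / EBIT = €35,063,349.20 / €20,025,749.20 = 1.7509.

1.75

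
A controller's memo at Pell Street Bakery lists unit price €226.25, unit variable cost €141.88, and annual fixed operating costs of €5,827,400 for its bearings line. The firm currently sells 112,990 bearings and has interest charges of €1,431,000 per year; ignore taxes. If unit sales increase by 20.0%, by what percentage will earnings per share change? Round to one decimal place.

+83.8%

Contribution at this volume is 112,990 × €84.37 = €9,532,966.30.
Operating income = contribution − fixed costs = €9,532,966.30 − €5,827,400 = €3,705,566.30.
After interest of €1,431,000.00, pre-tax earnings = €2,274,566.30.
Degree of combined leverage = contribution ÷ (EBIT − I) = €9,532,966.30 ÷ €2,274,566.30 = 4.1911.
EPS therefore changes by 4.1911 × (+20.0%) = +83.8%.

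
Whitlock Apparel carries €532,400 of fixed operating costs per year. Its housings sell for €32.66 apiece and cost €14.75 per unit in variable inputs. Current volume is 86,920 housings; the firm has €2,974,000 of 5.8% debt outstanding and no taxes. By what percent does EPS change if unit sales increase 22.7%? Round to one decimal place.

Contribution at this volume is 86,920 × €17.91 = €1,556,737.20.
EBIT = €1,556,737.20 − €532,400 = €1,024,337.20.
Interest = €172,492.00, so EBIT − I = €851,845.20.
Degree of combined leverage = contribution ÷ (EBIT − I) = €1,556,737.20 ÷ €851,845.20 = 1.8275.
EPS therefore changes by 1.8275 × (+22.7%) = +41.5%.

+41.5%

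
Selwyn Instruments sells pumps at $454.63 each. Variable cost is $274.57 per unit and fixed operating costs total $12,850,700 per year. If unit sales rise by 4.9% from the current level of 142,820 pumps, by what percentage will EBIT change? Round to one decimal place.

Contribution at this volume is 142,820 × $180.06 = $25,716,169.20.
Operating income = contribution − fixed costs = $25,716,169.20 − $12,850,700 = $12,865,469.20.
So DOL = total CM / EBIT = $25,716,169.20 / $12,865,469.20 = 1.9989.
%ΔEBIT = DOL × %ΔSales = 1.9989 × +4.9% = +9.8%.

+9.8%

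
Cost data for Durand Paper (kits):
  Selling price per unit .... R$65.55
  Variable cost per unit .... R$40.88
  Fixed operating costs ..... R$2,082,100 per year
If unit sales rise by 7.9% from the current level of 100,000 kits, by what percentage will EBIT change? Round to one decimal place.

Contribution at this volume is 100,000 × R$24.67 = R$2,467,000.00.
EBIT = R$2,467,000.00 − R$2,082,100 = R$384,900.00.
So DOL = total CM / EBIT = R$2,467,000.00 / R$384,900.00 = 6.4095.
Operating income changes by 6.4095 × +7.9% = +50.6%.

+50.6%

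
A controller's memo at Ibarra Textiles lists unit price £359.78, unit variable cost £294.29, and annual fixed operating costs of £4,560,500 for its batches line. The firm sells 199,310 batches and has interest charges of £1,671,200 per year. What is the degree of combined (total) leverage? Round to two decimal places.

1.91

At 199,310 units, contribution = 199,310 × £65.49 = £13,052,811.90.
Operating income = contribution − fixed costs = £13,052,811.90 − £4,560,500 = £8,492,311.90. Interest = £1,671,200.00.
DOL = £13,052,811.90 ÷ £8,492,311.90 = 1.5370; DFL = £8,492,311.90 ÷ £6,821,111.90 = 1.2450.
Combined leverage = 1.5370 × 1.2450 = 1.9136.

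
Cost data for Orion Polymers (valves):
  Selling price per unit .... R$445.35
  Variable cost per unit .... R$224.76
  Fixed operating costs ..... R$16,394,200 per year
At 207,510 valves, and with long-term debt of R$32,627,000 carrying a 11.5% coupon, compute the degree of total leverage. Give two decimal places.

1.79

Total contribution margin = 207,510 × R$220.59 = R$45,774,630.90.
Subtracting fixed costs: EBIT = R$45,774,630.90 − R$16,394,200 = R$29,380,430.90. Interest = R$3,752,105.00.
DOL = R$45,774,630.90 ÷ R$29,380,430.90 = 1.5580; DFL = R$29,380,430.90 ÷ R$25,628,325.90 = 1.1464.
Combined leverage = 1.5580 × 1.1464 = 1.7861.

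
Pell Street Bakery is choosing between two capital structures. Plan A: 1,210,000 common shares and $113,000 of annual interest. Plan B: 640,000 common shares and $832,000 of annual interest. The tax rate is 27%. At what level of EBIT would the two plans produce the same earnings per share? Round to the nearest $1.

$1,639,298

Set EPS_A = EPS_B: (EBIT − $113,000)(1 − 0.27) ÷ 1,210,000 = (EBIT − $832,000)(1 − 0.27) ÷ 640,000.
Cancelling (1 − t) and cross-multiplying: 640,000·(EBIT − 113,000) = 1,210,000·(EBIT − 832,000).
EBIT × (1,210,000 − 640,000) = 832,000 × 1,210,000 − 113,000 × 640,000 = 934,400,000,000, so EBIT = 934,400,000,000 ÷ 570,000 = 1,639,298.25.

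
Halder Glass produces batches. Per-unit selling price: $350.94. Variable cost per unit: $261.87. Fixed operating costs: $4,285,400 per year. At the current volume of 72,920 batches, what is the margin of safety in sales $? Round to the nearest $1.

Unit CM = price − variable cost = $350.94 − $261.87 = $89.07. Break-even units = $4,285,400 ÷ $89.07 = 48,112.72; break-even revenue = 48,112.72 × $350.94 = $16,884,678.07.
Current sales = 72,920 × $350.94 = $25,590,544.80.
Margin of safety = $25,590,544.80 − $16,884,678.07 = $8,705,867.

$8,705,867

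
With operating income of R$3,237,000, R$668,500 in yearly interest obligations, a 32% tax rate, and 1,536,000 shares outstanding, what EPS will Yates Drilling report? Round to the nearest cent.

Interest = R$668,500.00, so EBT = R$3,237,000 − R$668,500.00 = R$2,568,500.00.
After tax at 32%: net income = R$2,568,500.00 × 0.68 = R$1,746,580.00.
EPS = R$1,746,580.00 ÷ 1,536,000 = R$1.14.

R$1.14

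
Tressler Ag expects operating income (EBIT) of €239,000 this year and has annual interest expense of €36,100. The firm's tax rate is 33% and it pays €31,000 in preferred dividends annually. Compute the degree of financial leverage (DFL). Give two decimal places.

1.53

Interest = €36,100.00.
Pre-tax preferred-dividend burden = €31,000 ÷ (1 − 0.33) = €46,268.66.
DFL = EBIT ÷ [EBIT − I − D_p/(1−t)] = €239,000 ÷ [€239,000 − €36,100.00 − €46,268.66] = €239,000 ÷ €156,631.34 = 1.5259.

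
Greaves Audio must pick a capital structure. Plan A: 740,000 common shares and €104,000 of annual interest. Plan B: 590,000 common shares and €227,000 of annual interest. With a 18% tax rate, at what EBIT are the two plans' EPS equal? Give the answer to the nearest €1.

€710,800

At indifference, (EBIT − 104,000)(1 − t)/740,000 = (EBIT − 227,000)(1 − t)/590,000.
Cancelling (1 − t) and cross-multiplying: 590,000·(EBIT − 104,000) = 740,000·(EBIT − 227,000).
Solving, EBIT = (227,000·740,000 − 104,000·590,000) / (740,000 − 590,000) = 106,620,000,000 / 150,000 = 710,800.00.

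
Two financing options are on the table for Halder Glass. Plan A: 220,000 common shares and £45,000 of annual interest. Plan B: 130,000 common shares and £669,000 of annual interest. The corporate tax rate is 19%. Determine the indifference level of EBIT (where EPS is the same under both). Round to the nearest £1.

£1,570,333

Set EPS_A = EPS_B: (EBIT − £45,000)(1 − 0.19) ÷ 220,000 = (EBIT − £669,000)(1 − 0.19) ÷ 130,000.
Cancelling (1 − t) and cross-multiplying: 130,000·(EBIT − 45,000) = 220,000·(EBIT − 669,000).
EBIT × (220,000 − 130,000) = 669,000 × 220,000 − 45,000 × 130,000 = 141,330,000,000, so EBIT = 141,330,000,000 ÷ 90,000 = 1,570,333.33.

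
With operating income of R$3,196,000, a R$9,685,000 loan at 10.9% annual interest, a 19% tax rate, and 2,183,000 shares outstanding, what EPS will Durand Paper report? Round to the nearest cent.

Interest = R$1,055,665.00, so EBT = R$3,196,000 − R$1,055,665.00 = R$2,140,335.00.
After tax at 19%: net income = R$2,140,335.00 × 0.81 = R$1,733,671.35.
EPS = R$1,733,671.35 ÷ 2,183,000 = R$0.79.

R$0.79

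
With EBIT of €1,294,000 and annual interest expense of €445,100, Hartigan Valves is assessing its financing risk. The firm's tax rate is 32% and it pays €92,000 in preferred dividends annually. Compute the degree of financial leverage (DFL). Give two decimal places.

1.81

Annual interest charges come to €445,100.00.
Pre-tax preferred-dividend burden = €92,000 ÷ (1 − 0.32) = €135,294.12.
DFL = EBIT ÷ [EBIT − I − D_p/(1−t)] = €1,294,000 ÷ [€1,294,000 − €445,100.00 − €135,294.12] = €1,294,000 ÷ €713,605.88 = 1.8133.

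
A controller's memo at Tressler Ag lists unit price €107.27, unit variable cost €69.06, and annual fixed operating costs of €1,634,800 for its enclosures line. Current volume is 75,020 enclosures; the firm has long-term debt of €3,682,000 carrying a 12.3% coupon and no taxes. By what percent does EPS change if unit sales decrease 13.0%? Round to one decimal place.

Total contribution margin = 75,020 × €38.21 = €2,866,514.20.
EBIT = €2,866,514.20 − €1,634,800 = €1,231,714.20.
Interest = €452,886.00, so EBIT − I = €778,828.20.
Degree of combined leverage = contribution ÷ (EBIT − I) = €2,866,514.20 ÷ €778,828.20 = 3.6805.
EPS therefore changes by 3.6805 × (-13.0%) = -47.8%.

-47.8%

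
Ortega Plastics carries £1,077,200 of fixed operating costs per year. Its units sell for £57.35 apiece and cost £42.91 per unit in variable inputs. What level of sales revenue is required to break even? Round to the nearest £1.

£4,278,215

Contribution margin per unit = £57.35 − £42.91 = £14.44, a CM ratio of £14.44 ÷ £57.35 = 0.2518.
Break-even sales = FC ÷ CM ratio = £1,077,200 × £57.35 / £14.44 = £4,278,215.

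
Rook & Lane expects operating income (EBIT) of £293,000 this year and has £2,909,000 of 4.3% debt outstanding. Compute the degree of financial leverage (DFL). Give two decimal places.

1.74

Interest = £125,087.00.
Degree of financial leverage = EBIT / (EBIT − interest) = £293,000 / £167,913.00 = 1.7450.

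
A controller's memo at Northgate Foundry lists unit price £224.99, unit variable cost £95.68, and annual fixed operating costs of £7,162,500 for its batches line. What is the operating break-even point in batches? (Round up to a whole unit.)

55,391 batches

Contribution margin per unit = £224.99 − £95.68 = £129.31.
Units to break even: £7,162,500 ÷ £129.31 = 55,390.15, rounded up to 55,391.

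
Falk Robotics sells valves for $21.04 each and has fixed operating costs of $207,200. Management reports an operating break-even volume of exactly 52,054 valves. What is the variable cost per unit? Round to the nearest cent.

$17.06

Contribution per unit must be FC / Q = $207,200 / 52,054 = $3.9805.
Variable cost per unit = $21.04 − $3.9805 = $17.06.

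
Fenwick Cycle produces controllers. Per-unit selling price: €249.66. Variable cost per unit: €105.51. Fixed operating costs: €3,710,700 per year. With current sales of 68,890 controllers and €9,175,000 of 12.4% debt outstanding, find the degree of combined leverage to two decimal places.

Contribution at this volume is 68,890 × €144.15 = €9,930,493.50.
Operating income = contribution − fixed costs = €9,930,493.50 − €3,710,700 = €6,219,793.50. Interest = €1,137,700.00, so EBIT − I = €5,082,093.50.
Degree of total leverage = total CM / (EBIT − interest) = €9,930,493.50 / €5,082,093.50 = 1.9540.

1.95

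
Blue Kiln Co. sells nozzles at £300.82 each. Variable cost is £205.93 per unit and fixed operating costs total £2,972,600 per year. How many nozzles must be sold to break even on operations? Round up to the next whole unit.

Contribution margin per unit = £300.82 − £205.93 = £94.89.
Units to break even: £2,972,600 ÷ £94.89 = 31,326.80, rounded up to 31,327.

31,327 nozzles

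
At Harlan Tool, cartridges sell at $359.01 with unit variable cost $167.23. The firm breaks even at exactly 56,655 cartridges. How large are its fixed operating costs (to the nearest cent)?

Contribution margin per unit = $359.01 − $167.23 = $191.78.
Fixed costs = break-even units × CM = 56,655 × $191.78 = $10,865,295.90.

$10,865,295.90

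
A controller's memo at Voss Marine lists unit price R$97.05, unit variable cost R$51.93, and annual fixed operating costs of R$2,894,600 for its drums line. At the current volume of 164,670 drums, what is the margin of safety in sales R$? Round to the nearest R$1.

Unit CM = price − variable cost = R$97.05 − R$51.93 = R$45.12. Break-even units = R$2,894,600 ÷ R$45.12 = 64,153.37; break-even revenue = 64,153.37 × R$97.05 = R$6,226,084.44.
Current sales = 164,670 × R$97.05 = R$15,981,223.50.
Margin of safety = R$15,981,223.50 − R$6,226,084.44 = R$9,755,139.

R$9,755,139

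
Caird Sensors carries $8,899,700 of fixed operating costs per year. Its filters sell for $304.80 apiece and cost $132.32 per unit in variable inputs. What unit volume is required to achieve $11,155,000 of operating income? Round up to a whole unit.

116,273 filters

Unit CM = price − variable cost = $304.80 − $132.32 = $172.48.
Need Q such that Q × $172.48 − $8,899,700 = $11,155,000, i.e. Q = $20,054,700 / $172.48 = 116,272.61 → 116,273.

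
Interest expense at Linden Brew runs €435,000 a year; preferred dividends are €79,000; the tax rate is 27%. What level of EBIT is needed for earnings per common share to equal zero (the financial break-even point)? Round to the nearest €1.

Preferred dividends are paid after tax, so their pre-tax equivalent is €79,000 ÷ (1 − 0.27) = €108,219.18.
Financial break-even EBIT = interest + D_p ÷ (1 − t) = €435,000 + €108,219.18 = €543,219.18.

€543,219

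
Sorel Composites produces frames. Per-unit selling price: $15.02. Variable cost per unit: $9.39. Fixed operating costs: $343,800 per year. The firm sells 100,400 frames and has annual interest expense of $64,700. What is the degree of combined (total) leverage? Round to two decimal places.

At 100,400 units, contribution = 100,400 × $5.63 = $565,252.00.
Subtracting fixed costs: EBIT = $565,252.00 − $343,800 = $221,452.00. Interest = $64,700.00.
DOL = $565,252.00 ÷ $221,452.00 = 2.5525; DFL = $221,452.00 ÷ $156,752.00 = 1.4128.
Combined leverage = 2.5525 × 1.4128 = 3.6062.

3.61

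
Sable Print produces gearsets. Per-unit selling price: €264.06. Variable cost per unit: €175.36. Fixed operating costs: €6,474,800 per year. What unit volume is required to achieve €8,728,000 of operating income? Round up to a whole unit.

Contribution margin per unit = €264.06 − €175.36 = €88.70.
Required volume = (fixed costs + target profit) ÷ CM = (€6,474,800 + €8,728,000) ÷ €88.70 = 171,395.72, so 171,396 gearsets.

171,396 gearsets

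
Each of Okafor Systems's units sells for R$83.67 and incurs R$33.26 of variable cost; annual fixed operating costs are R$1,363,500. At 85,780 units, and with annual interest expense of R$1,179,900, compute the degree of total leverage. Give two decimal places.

At 85,780 units, contribution = 85,780 × R$50.41 = R$4,324,169.80.
Operating income = contribution − fixed costs = R$4,324,169.80 − R$1,363,500 = R$2,960,669.80. Interest = R$1,179,900.00, so EBIT − I = R$1,780,769.80.
DCL = contribution ÷ (EBIT − I) = R$4,324,169.80 ÷ R$1,780,769.80 = 2.4283.

2.43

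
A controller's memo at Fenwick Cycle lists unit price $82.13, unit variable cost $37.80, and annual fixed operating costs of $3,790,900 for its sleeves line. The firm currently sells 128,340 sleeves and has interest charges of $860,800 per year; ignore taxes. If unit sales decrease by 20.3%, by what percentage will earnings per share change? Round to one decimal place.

-111.3%

Total contribution margin = 128,340 × $44.33 = $5,689,312.20.
Subtracting fixed costs: EBIT = $5,689,312.20 − $3,790,900 = $1,898,412.20.
After interest of $860,800.00, pre-tax earnings = $1,037,612.20.
Degree of combined leverage = contribution ÷ (EBIT − I) = $5,689,312.20 ÷ $1,037,612.20 = 5.4831.
%ΔEPS = DCL × %ΔSales = 5.4831 × -20.3% = -111.3%.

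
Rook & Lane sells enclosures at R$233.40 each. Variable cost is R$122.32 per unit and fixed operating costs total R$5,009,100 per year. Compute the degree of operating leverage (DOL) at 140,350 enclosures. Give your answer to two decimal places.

1.47

Contribution at this volume is 140,350 × R$111.08 = R$15,590,078.00.
EBIT = R$15,590,078.00 − R$5,009,100 = R$10,580,978.00.
So DOL = total CM / EBIT = R$15,590,078.00 / R$10,580,978.00 = 1.4734.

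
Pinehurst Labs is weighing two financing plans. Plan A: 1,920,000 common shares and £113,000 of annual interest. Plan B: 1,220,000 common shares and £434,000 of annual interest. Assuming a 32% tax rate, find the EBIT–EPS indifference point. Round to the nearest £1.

At indifference, (EBIT − 113,000)(1 − t)/1,920,000 = (EBIT − 434,000)(1 − t)/1,220,000.
Cancelling (1 − t) and cross-multiplying: 1,220,000·(EBIT − 113,000) = 1,920,000·(EBIT − 434,000).
EBIT × (1,920,000 − 1,220,000) = 434,000 × 1,920,000 − 113,000 × 1,220,000 = 695,420,000,000, so EBIT = 695,420,000,000 ÷ 700,000 = 993,457.14.

£993,457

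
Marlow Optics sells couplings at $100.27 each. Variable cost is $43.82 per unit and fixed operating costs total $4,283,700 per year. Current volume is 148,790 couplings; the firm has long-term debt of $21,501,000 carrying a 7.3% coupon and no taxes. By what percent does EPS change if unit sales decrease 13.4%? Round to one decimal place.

Total contribution margin = 148,790 × $56.45 = $8,399,195.50.
Operating income = contribution − fixed costs = $8,399,195.50 − $4,283,700 = $4,115,495.50.
After interest of $1,569,573.00, pre-tax earnings = $2,545,922.50.
DCL = total CM / (EBIT − I) = $8,399,195.50 / $2,545,922.50 = 3.2991.
EPS therefore changes by 3.2991 × (-13.4%) = -44.2%.

-44.2%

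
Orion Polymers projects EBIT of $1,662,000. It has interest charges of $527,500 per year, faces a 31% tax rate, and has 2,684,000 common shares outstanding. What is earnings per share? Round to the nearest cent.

$0.29

Pre-tax income = $1,662,000 − $527,500.00 = $1,134,500.00.
After tax at 31%: net income = $1,134,500.00 × 0.69 = $782,805.00.
EPS = $782,805.00 ÷ 2,684,000 = $0.29.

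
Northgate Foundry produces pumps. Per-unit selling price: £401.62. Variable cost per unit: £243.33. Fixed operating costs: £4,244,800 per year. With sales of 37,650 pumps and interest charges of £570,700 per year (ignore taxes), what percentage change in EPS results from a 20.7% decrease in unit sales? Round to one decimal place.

-107.8%

Contribution at this volume is 37,650 × £158.29 = £5,959,618.50.
Operating income = contribution − fixed costs = £5,959,618.50 − £4,244,800 = £1,714,818.50.
Interest = £570,700.00, so EBIT − I = £1,144,118.50.
Degree of combined leverage = contribution ÷ (EBIT − I) = £5,959,618.50 ÷ £1,144,118.50 = 5.2089.
EPS therefore changes by 5.2089 × (-20.7%) = -107.8%.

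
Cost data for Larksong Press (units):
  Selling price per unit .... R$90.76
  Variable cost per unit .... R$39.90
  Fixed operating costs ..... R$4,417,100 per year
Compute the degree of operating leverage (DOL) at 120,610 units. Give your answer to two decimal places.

3.57

Contribution at this volume is 120,610 × R$50.86 = R$6,134,224.60.
Operating income = contribution − fixed costs = R$6,134,224.60 − R$4,417,100 = R$1,717,124.60.
So DOL = total CM / EBIT = R$6,134,224.60 / R$1,717,124.60 = 3.5724.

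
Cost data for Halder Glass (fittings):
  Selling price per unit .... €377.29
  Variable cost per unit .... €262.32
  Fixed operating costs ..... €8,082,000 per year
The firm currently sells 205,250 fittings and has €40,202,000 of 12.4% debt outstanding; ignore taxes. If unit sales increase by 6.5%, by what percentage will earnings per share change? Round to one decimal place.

+14.6%

At 205,250 units, contribution = 205,250 × €114.97 = €23,597,592.50.
Subtracting fixed costs: EBIT = €23,597,592.50 − €8,082,000 = €15,515,592.50.
After interest of €4,985,048.00, pre-tax earnings = €10,530,544.50.
Degree of combined leverage = contribution ÷ (EBIT − I) = €23,597,592.50 ÷ €10,530,544.50 = 2.2409.
EPS therefore changes by 2.2409 × (+6.5%) = +14.6%.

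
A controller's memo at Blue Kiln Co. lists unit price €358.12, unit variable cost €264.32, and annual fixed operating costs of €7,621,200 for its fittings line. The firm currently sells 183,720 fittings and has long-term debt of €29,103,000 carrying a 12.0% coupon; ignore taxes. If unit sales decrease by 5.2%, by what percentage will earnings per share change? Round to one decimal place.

At 183,720 units, contribution = 183,720 × €93.80 = €17,232,936.00.
Subtracting fixed costs: EBIT = €17,232,936.00 − €7,621,200 = €9,611,736.00.
Interest = €3,492,360.00, so EBIT − I = €6,119,376.00.
DCL = total CM / (EBIT − I) = €17,232,936.00 / €6,119,376.00 = 2.8161.
%ΔEPS = DCL × %ΔSales = 2.8161 × -5.2% = -14.6%.

-14.6%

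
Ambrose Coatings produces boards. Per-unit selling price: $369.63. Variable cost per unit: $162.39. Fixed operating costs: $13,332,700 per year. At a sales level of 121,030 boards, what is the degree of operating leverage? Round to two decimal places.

At 121,030 units, contribution = 121,030 × $207.24 = $25,082,257.20.
EBIT = $25,082,257.20 − $13,332,700 = $11,749,557.20.
DOL = contribution ÷ EBIT = $25,082,257.20 ÷ $11,749,557.20 = 2.1347.

2.13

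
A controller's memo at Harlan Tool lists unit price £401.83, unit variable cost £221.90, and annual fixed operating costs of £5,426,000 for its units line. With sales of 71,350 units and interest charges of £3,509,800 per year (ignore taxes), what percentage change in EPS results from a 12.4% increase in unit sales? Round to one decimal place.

+40.8%

Contribution at this volume is 71,350 × £179.93 = £12,838,005.50.
Subtracting fixed costs: EBIT = £12,838,005.50 − £5,426,000 = £7,412,005.50.
Interest = £3,509,800.00, so EBIT − I = £3,902,205.50.
DCL = total CM / (EBIT − I) = £12,838,005.50 / £3,902,205.50 = 3.2899.
%ΔEPS = DCL × %ΔSales = 3.2899 × +12.4% = +40.8%.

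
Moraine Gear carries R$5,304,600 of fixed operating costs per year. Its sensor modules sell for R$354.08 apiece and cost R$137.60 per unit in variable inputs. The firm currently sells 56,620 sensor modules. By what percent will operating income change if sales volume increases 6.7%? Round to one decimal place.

At 56,620 units, contribution = 56,620 × R$216.48 = R$12,257,097.60.
Subtracting fixed costs: EBIT = R$12,257,097.60 − R$5,304,600 = R$6,952,497.60.
Degree of operating leverage = R$12,257,097.60 / R$6,952,497.60 = 1.7630.
So EBIT moves 1.7630 × (+6.7%) = +11.8%.

+11.8%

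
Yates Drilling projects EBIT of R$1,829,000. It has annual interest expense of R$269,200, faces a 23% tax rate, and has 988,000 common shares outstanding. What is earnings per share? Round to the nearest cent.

Interest = R$269,200.00, so EBT = R$1,829,000 − R$269,200.00 = R$1,559,800.00.
Net income = R$1,559,800.00 × (1 − 0.23) = R$1,201,046.00.
Per share: R$1,201,046.00 / 988,000 shares = R$1.22.

R$1.22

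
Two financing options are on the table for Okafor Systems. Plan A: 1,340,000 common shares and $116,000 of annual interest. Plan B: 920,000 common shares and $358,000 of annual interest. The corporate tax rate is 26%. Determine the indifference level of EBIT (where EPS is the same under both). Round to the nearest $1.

Set EPS_A = EPS_B: (EBIT − $116,000)(1 − 0.26) ÷ 1,340,000 = (EBIT − $358,000)(1 − 0.26) ÷ 920,000.
Cancelling (1 − t) and cross-multiplying: 920,000·(EBIT − 116,000) = 1,340,000·(EBIT − 358,000).
Solving, EBIT = (358,000·1,340,000 − 116,000·920,000) / (1,340,000 − 920,000) = 373,000,000,000 / 420,000 = 888,095.24.

$888,095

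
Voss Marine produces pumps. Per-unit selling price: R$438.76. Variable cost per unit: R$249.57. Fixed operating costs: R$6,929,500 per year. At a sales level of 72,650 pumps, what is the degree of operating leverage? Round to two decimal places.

2.02

Total contribution margin = 72,650 × R$189.19 = R$13,744,653.50.
Operating income = contribution − fixed costs = R$13,744,653.50 − R$6,929,500 = R$6,815,153.50.
Degree of operating leverage = R$13,744,653.50 / R$6,815,153.50 = 2.0168.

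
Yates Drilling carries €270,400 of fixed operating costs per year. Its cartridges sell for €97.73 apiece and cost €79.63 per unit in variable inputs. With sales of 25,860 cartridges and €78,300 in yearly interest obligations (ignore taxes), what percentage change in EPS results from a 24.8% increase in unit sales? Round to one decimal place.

+97.2%

At 25,860 units, contribution = 25,860 × €18.10 = €468,066.00.
EBIT = €468,066.00 − €270,400 = €197,666.00.
After interest of €78,300.00, pre-tax earnings = €119,366.00.
DCL = total CM / (EBIT − I) = €468,066.00 / €119,366.00 = 3.9213.
EPS therefore changes by 3.9213 × (+24.8%) = +97.2%.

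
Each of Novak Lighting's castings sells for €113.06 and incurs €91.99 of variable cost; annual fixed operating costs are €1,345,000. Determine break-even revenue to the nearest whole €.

Contribution margin per unit = €113.06 − €91.99 = €21.07, a CM ratio of €21.07 ÷ €113.06 = 0.1864.
Break-even revenue = fixed costs × price ÷ CM = €1,345,000 × €113.06 ÷ €21.07 = €7,217,167.

€7,217,167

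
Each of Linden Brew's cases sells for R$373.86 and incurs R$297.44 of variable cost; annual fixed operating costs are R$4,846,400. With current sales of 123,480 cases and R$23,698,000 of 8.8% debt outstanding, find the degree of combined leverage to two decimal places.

Total contribution margin = 123,480 × R$76.42 = R$9,436,341.60.
Subtracting fixed costs: EBIT = R$9,436,341.60 − R$4,846,400 = R$4,589,941.60. Interest = R$2,085,424.00.
DOL = R$9,436,341.60 ÷ R$4,589,941.60 = 2.0559; DFL = R$4,589,941.60 ÷ R$2,504,517.60 = 1.8327.
DCL = DOL × DFL = 2.0559 × 1.8327 = 3.7678.

3.77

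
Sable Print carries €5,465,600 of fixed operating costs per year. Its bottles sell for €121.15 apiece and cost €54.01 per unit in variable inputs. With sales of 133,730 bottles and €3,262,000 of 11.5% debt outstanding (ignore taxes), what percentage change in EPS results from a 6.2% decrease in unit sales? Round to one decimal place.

-17.7%

Total contribution margin = 133,730 × €67.14 = €8,978,632.20.
Subtracting fixed costs: EBIT = €8,978,632.20 − €5,465,600 = €3,513,032.20.
After interest of €375,130.00, pre-tax earnings = €3,137,902.20.
DCL = total CM / (EBIT − I) = €8,978,632.20 / €3,137,902.20 = 2.8613.
%ΔEPS = DCL × %ΔSales = 2.8613 × -6.2% = -17.7%.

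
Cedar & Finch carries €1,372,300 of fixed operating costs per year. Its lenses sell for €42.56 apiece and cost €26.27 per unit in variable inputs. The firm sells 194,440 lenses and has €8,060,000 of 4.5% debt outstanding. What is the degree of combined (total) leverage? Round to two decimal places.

2.21

Contribution at this volume is 194,440 × €16.29 = €3,167,427.60.
Operating income = contribution − fixed costs = €3,167,427.60 − €1,372,300 = €1,795,127.60. Interest = €362,700.00, so EBIT − I = €1,432,427.60.
DCL = contribution ÷ (EBIT − I) = €3,167,427.60 ÷ €1,432,427.60 = 2.2112.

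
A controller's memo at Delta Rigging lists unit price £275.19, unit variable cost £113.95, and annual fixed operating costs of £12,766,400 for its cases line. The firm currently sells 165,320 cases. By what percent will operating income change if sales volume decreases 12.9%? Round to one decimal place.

At 165,320 units, contribution = 165,320 × £161.24 = £26,656,196.80.
Subtracting fixed costs: EBIT = £26,656,196.80 − £12,766,400 = £13,889,796.80.
Degree of operating leverage = £26,656,196.80 / £13,889,796.80 = 1.9191.
So EBIT moves 1.9191 × (-12.9%) = -24.8%.

-24.8%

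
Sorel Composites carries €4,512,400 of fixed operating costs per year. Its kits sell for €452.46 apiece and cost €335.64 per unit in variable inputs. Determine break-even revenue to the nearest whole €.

€17,477,149

CM per unit = €452.46 − €335.64 = €116.82; CM ratio = €116.82 / €452.46 = 0.2582.
Break-even sales = FC ÷ CM ratio = €4,512,400 × €452.46 / €116.82 = €17,477,149.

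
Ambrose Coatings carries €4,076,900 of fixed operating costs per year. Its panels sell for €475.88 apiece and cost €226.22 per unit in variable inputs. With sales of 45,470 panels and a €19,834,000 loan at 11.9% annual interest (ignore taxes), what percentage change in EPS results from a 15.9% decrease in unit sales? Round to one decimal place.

Contribution at this volume is 45,470 × €249.66 = €11,352,040.20.
EBIT = €11,352,040.20 − €4,076,900 = €7,275,140.20.
Interest = €2,360,246.00, so EBIT − I = €4,914,894.20.
Degree of combined leverage = contribution ÷ (EBIT − I) = €11,352,040.20 ÷ €4,914,894.20 = 2.3097.
EPS therefore changes by 2.3097 × (-15.9%) = -36.7%.

-36.7%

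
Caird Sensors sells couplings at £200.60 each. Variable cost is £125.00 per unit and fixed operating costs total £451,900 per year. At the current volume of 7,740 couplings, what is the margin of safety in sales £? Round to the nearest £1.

£353,555

Unit CM = price − variable cost = £200.60 − £125.00 = £75.60. Break-even units = £451,900 ÷ £75.60 = 5,977.51; break-even revenue = 5,977.51 × £200.60 = £1,199,089.15.
Actual sales revenue = 7,740 × £200.60 = £1,552,644.00.
Margin of safety = £1,552,644.00 − £1,199,089.15 = £353,555.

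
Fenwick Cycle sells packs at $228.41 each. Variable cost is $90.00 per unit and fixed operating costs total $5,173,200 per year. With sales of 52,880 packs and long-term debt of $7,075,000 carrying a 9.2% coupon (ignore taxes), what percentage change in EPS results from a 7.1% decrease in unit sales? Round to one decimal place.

-34.8%

Contribution at this volume is 52,880 × $138.41 = $7,319,120.80.
Subtracting fixed costs: EBIT = $7,319,120.80 − $5,173,200 = $2,145,920.80.
After interest of $650,900.00, pre-tax earnings = $1,495,020.80.
DCL = total CM / (EBIT − I) = $7,319,120.80 / $1,495,020.80 = 4.8957.
%ΔEPS = DCL × %ΔSales = 4.8957 × -7.1% = -34.8%.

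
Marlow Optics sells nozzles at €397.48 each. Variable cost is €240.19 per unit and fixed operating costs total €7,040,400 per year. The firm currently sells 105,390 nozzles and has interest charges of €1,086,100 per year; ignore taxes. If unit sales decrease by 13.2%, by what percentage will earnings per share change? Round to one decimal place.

-25.9%

Contribution at this volume is 105,390 × €157.29 = €16,576,793.10.
EBIT = €16,576,793.10 − €7,040,400 = €9,536,393.10.
After interest of €1,086,100.00, pre-tax earnings = €8,450,293.10.
Degree of combined leverage = contribution ÷ (EBIT − I) = €16,576,793.10 ÷ €8,450,293.10 = 1.9617.
EPS therefore changes by 1.9617 × (-13.2%) = -25.9%.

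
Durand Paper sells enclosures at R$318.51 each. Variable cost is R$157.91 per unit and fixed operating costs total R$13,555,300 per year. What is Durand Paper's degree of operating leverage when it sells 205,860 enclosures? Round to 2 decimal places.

Total contribution margin = 205,860 × R$160.60 = R$33,061,116.00.
Operating income = contribution − fixed costs = R$33,061,116.00 − R$13,555,300 = R$19,505,816.00.
So DOL = total CM / EBIT = R$33,061,116.00 / R$19,505,816.00 = 1.6949.

1.69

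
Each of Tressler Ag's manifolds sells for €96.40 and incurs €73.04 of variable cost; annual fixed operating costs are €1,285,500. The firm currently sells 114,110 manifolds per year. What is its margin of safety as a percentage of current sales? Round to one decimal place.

Each unit contributes €96.40 − €73.04 = €23.36. Break-even units = €1,285,500 ÷ €23.36 = 55,029.97; break-even revenue = 55,029.97 × €96.40 = €5,304,888.70.
Actual sales revenue = 114,110 × €96.40 = €11,000,204.00.
Margin of safety = (€11,000,204.00 − €5,304,888.70) ÷ €11,000,204.00 = 51.8%.

51.8%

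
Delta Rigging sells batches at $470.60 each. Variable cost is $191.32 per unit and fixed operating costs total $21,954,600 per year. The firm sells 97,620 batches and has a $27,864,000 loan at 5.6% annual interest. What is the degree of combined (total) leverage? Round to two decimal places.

7.27

Total contribution margin = 97,620 × $279.28 = $27,263,313.60.
EBIT = $27,263,313.60 − $21,954,600 = $5,308,713.60. Interest = $1,560,384.00, so EBIT − I = $3,748,329.60.
Degree of total leverage = total CM / (EBIT − interest) = $27,263,313.60 / $3,748,329.60 = 7.2735.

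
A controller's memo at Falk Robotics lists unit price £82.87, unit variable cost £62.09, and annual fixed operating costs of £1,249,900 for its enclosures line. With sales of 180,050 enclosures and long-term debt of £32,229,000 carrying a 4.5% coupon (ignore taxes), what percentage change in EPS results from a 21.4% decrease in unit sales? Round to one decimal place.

-76.9%

Contribution at this volume is 180,050 × £20.78 = £3,741,439.00.
Operating income = contribution − fixed costs = £3,741,439.00 − £1,249,900 = £2,491,539.00.
Interest = £1,450,305.00, so EBIT − I = £1,041,234.00.
Degree of combined leverage = contribution ÷ (EBIT − I) = £3,741,439.00 ÷ £1,041,234.00 = 3.5933.
EPS therefore changes by 3.5933 × (-21.4%) = -76.9%.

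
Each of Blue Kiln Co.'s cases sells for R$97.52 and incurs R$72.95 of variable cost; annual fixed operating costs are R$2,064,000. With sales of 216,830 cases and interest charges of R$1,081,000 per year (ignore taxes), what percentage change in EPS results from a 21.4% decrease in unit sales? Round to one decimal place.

-52.2%

At 216,830 units, contribution = 216,830 × R$24.57 = R$5,327,513.10.
Operating income = contribution − fixed costs = R$5,327,513.10 − R$2,064,000 = R$3,263,513.10.
Interest = R$1,081,000.00, so EBIT − I = R$2,182,513.10.
DCL = total CM / (EBIT − I) = R$5,327,513.10 / R$2,182,513.10 = 2.4410.
EPS therefore changes by 2.4410 × (-21.4%) = -52.2%.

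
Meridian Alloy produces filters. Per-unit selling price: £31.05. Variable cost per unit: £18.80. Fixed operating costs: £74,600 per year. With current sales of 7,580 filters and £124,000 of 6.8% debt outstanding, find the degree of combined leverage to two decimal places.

9.45

Total contribution margin = 7,580 × £12.25 = £92,855.00.
Subtracting fixed costs: EBIT = £92,855.00 − £74,600 = £18,255.00. Interest = £8,432.00, so EBIT − I = £9,823.00.
DCL = contribution ÷ (EBIT − I) = £92,855.00 ÷ £9,823.00 = 9.4528.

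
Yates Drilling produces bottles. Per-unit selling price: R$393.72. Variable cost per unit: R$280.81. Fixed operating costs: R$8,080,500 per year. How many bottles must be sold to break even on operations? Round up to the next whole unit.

Each unit contributes R$393.72 − R$280.81 = R$112.91.
Break-even volume = fixed costs ÷ CM per unit = R$8,080,500 ÷ R$112.91 = 71,565.85, so 71,566 bottles.

71,566 bottles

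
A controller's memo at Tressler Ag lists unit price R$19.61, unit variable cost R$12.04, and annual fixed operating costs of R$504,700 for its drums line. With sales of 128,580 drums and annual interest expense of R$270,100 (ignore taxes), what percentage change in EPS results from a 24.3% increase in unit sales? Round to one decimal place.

+119.1%

Contribution at this volume is 128,580 × R$7.57 = R$973,350.60.
Subtracting fixed costs: EBIT = R$973,350.60 − R$504,700 = R$468,650.60.
After interest of R$270,100.00, pre-tax earnings = R$198,550.60.
DCL = total CM / (EBIT − I) = R$973,350.60 / R$198,550.60 = 4.9023.
%ΔEPS = DCL × %ΔSales = 4.9023 × +24.3% = +119.1%.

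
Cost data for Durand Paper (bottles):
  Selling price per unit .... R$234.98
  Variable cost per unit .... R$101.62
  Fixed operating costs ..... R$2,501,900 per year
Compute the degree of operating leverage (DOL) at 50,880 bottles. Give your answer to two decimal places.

1.58

At 50,880 units, contribution = 50,880 × R$133.36 = R$6,785,356.80.
EBIT = R$6,785,356.80 − R$2,501,900 = R$4,283,456.80.
So DOL = total CM / EBIT = R$6,785,356.80 / R$4,283,456.80 = 1.5841.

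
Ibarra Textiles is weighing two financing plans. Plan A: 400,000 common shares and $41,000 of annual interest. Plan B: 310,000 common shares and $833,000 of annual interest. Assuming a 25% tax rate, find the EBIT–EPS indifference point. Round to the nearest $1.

$3,561,000

Set EPS_A = EPS_B: (EBIT − $41,000)(1 − 0.25) ÷ 400,000 = (EBIT − $833,000)(1 − 0.25) ÷ 310,000.
Cancelling (1 − t) and cross-multiplying: 310,000·(EBIT − 41,000) = 400,000·(EBIT − 833,000).
EBIT × (400,000 − 310,000) = 833,000 × 400,000 − 41,000 × 310,000 = 320,490,000,000, so EBIT = 320,490,000,000 ÷ 90,000 = 3,561,000.00.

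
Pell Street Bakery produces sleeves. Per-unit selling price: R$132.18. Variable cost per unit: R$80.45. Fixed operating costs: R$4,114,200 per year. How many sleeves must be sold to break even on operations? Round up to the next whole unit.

Contribution margin per unit = R$132.18 − R$80.45 = R$51.73.
Break-even Q = R$4,114,200 / R$51.73 = 79,532.19 → 79,533 sleeves.

79,533 sleeves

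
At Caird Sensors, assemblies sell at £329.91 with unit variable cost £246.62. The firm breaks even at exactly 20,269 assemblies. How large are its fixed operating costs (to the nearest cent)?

Each unit contributes £329.91 − £246.62 = £83.29.
Since BE = FC / CM, FC = 20,269 × £83.29 = £1,688,205.01.

£1,688,205.01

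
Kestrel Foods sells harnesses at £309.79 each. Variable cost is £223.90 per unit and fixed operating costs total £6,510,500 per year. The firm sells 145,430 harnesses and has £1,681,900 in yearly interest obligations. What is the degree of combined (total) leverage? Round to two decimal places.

Contribution at this volume is 145,430 × £85.89 = £12,490,982.70.
EBIT = £12,490,982.70 − £6,510,500 = £5,980,482.70. Interest = £1,681,900.00.
DOL = £12,490,982.70 ÷ £5,980,482.70 = 2.0886; DFL = £5,980,482.70 ÷ £4,298,582.70 = 1.3913.
Combined leverage = 2.0886 × 1.3913 = 2.9059.

2.91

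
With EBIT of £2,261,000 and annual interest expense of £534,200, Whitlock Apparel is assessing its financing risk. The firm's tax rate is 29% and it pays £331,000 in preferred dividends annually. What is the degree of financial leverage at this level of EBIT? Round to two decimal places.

1.79

Interest = £534,200.00.
Preferred dividends grossed up pre-tax: £331,000 / (1 − 0.29) = £466,197.18.
DFL = EBIT ÷ [EBIT − I − D_p/(1−t)] = £2,261,000 ÷ [£2,261,000 − £534,200.00 − £466,197.18] = £2,261,000 ÷ £1,260,602.82 = 1.7936.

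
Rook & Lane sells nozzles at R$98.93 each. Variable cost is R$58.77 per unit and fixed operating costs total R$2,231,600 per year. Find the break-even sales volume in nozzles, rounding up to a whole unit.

Each unit contributes R$98.93 − R$58.77 = R$40.16.
Break-even Q = R$2,231,600 / R$40.16 = 55,567.73 → 55,568 nozzles.

55,568 nozzles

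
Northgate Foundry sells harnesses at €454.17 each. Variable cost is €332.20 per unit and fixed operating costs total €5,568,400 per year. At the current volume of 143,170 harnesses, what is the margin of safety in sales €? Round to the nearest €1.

Contribution margin per unit = €454.17 − €332.20 = €121.97. Break-even units = €5,568,400 ÷ €121.97 = 45,653.85; break-even revenue = 45,653.85 × €454.17 = €20,734,608.74.
Current sales = 143,170 × €454.17 = €65,023,518.90.
Margin of safety = €65,023,518.90 − €20,734,608.74 = €44,288,910.

€44,288,910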